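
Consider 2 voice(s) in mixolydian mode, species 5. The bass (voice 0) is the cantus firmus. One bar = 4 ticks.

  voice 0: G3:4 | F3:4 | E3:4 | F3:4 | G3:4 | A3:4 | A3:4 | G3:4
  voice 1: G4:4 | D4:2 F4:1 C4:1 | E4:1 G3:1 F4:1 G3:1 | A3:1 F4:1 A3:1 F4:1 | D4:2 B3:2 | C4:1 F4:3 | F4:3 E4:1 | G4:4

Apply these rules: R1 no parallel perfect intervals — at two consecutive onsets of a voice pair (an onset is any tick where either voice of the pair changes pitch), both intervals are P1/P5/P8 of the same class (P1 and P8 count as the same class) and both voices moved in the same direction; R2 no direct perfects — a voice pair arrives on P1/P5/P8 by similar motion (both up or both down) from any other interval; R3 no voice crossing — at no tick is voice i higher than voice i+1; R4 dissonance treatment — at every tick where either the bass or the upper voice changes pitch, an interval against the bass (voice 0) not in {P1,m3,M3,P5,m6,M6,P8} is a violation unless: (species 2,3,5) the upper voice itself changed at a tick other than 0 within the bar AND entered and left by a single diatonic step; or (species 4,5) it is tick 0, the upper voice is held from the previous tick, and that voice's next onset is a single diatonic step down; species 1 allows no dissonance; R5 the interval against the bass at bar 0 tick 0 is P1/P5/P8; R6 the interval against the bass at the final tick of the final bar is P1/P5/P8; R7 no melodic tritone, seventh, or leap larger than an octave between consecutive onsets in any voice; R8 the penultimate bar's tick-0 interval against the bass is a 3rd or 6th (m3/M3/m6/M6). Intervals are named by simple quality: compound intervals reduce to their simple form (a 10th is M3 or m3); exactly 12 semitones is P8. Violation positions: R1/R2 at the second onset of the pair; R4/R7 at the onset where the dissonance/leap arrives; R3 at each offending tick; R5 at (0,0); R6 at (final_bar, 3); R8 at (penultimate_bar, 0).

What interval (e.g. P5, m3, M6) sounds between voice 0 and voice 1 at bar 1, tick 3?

P5

voice 0=F3 voice 1=C4 -> P5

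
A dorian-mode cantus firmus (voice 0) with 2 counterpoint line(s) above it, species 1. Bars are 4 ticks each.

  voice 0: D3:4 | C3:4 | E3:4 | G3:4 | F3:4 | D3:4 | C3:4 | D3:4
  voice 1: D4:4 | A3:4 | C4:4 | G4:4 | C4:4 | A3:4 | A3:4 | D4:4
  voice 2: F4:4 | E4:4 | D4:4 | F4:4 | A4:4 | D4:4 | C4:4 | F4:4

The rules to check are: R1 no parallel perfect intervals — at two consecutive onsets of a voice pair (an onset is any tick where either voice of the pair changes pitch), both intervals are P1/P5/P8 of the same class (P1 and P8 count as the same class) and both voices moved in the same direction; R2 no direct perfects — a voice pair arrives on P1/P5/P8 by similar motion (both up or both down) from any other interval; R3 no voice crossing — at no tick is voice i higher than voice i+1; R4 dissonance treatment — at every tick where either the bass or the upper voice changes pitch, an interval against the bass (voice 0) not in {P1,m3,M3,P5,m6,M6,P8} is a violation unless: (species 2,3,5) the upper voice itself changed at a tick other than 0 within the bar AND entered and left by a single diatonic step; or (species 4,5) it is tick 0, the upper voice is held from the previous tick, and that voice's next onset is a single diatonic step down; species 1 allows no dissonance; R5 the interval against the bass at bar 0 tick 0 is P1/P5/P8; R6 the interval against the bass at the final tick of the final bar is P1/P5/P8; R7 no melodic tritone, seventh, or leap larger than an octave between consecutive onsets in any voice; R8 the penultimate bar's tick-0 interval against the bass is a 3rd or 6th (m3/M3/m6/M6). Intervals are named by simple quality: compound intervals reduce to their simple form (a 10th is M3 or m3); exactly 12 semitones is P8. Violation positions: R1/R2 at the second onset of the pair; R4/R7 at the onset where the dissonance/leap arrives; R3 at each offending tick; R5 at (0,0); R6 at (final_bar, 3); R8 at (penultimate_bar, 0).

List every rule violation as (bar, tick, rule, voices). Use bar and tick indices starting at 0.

(0, 0, R5, (0, 2))
(1, 0, R2, (1, 2))
(2, 0, R4, (0, 2))
(3, 0, R2, (0, 1))
(3, 0, R3, (1, 2))
(3, 0, R4, (0, 2))
(3, 1, R3, (1, 2))
(3, 2, R3, (1, 2))
(3, 3, R3, (1, 2))
(4, 0, R2, (0, 1))
(5, 0, R1, (0, 1))
(5, 0, R2, (0, 2))
(6, 0, R1, (0, 2))
(6, 0, R8, (0, 2))
(7, 0, R2, (0, 1))
(7, 3, R6, (0, 2))

bar 0: v0=D3 v1=D4 v2=F4 downbeat m3
bar 1: v0=C3 v1=A3 v2=E4 downbeat M3
bar 2: v0=E3 v1=C4 v2=D4 downbeat m7
bar 3: v0=G3 v1=G4 v2=F4 downbeat m7
bar 4: v0=F3 v1=C4 v2=A4 downbeat M3
bar 5: v0=D3 v1=A3 v2=D4 downbeat P8
bar 6: v0=C3 v1=A3 v2=C4 downbeat P8
bar 7: v0=D3 v1=D4 v2=F4 downbeat m3
  -> R5 @ bar 0 tick 0 v(0, 2): opens on m3
  -> R2 @ bar 1 tick 0 v(1, 2): D4/F4 m3 -> A3/E4 P5 similar
  -> R4 @ bar 2 tick 0 v(0, 2): E3/D4 m7 untreated
  -> R2 @ bar 3 tick 0 v(0, 1): E3/C4 m6 -> G3/G4 P8 similar
  -> R3 @ bar 3 tick 0 v(1, 2): G4 above F4
  -> R4 @ bar 3 tick 0 v(0, 2): G3/F4 m7 untreated
  -> R3 @ bar 3 tick 1 v(1, 2): G4 above F4
  -> R3 @ bar 3 tick 2 v(1, 2): G4 above F4
  -> R3 @ bar 3 tick 3 v(1, 2): G4 above F4
  -> R2 @ bar 4 tick 0 v(0, 1): G3/G4 P8 -> F3/C4 P5 similar
  -> R1 @ bar 5 tick 0 v(0, 1): F3/C4 P5 -> D3/A3 P5 similar
  -> R2 @ bar 5 tick 0 v(0, 2): F3/A4 M3 -> D3/D4 P8 similar
  -> R1 @ bar 6 tick 0 v(0, 2): D3/D4 P8 -> C3/C4 P8 similar
  -> R8 @ bar 6 tick 0 v(0, 2): penult P8 not 3rd/6th
  -> R2 @ bar 7 tick 0 v(0, 1): C3/A3 M6 -> D3/D4 P8 similar
  -> R6 @ bar 7 tick 3 v(0, 2): closes on m3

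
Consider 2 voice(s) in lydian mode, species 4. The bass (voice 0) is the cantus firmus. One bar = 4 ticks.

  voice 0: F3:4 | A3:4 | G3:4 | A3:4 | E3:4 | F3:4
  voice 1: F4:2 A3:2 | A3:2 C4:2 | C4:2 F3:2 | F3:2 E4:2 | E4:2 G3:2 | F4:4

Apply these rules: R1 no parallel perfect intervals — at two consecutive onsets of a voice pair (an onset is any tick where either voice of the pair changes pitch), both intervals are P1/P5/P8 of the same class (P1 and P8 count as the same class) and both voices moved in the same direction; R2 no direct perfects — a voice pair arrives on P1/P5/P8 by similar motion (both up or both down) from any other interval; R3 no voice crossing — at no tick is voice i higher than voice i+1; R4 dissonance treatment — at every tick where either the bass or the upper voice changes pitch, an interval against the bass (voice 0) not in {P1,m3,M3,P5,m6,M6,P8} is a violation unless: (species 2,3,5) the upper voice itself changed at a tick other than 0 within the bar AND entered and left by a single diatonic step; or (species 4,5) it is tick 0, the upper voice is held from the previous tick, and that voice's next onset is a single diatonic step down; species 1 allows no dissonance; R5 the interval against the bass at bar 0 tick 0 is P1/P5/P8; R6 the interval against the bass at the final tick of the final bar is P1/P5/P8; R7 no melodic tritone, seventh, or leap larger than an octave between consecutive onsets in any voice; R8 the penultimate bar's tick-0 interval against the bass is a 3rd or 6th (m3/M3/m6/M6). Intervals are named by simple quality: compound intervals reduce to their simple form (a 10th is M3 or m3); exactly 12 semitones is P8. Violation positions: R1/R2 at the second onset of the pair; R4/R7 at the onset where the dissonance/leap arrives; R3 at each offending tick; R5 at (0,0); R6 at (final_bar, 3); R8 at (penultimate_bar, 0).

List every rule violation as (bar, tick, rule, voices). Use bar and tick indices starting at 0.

bar 0: v0=F3 v1=F4 downbeat P8
bar 1: v0=A3 v1=A3 downbeat P1
bar 2: v0=G3 v1=C4 downbeat P4
bar 3: v0=A3 v1=F3 downbeat M3
bar 4: v0=E3 v1=E4 downbeat P8
bar 5: v0=F3 v1=F4 downbeat P8
  -> R4 @ bar 2 tick 0 v(0, 1): G3/C4 P4 untreated
  -> R3 @ bar 2 tick 2 v(0, 1): G3 above F3
  -> R4 @ bar 2 tick 2 v(0, 1): G3/F3 M2 untreated
  -> R3 @ bar 2 tick 3 v(0, 1): G3 above F3
  -> R3 @ bar 3 tick 0 v(0, 1): A3 above F3
  -> R3 @ bar 3 tick 1 v(0, 1): A3 above F3
  -> R7 @ bar 3 tick 2 v(1,): F3->E4 leap 11st
  -> R8 @ bar 4 tick 0 v(0, 1): penult P8 not 3rd/6th
  -> R2 @ bar 5 tick 0 v(0, 1): E3/G3 m3 -> F3/F4 P8 similar
  -> R7 @ bar 5 tick 0 v(1,): G3->F4 leap 10st

(2, 0, R4, (0, 1))
(2, 2, R3, (0, 1))
(2, 2, R4, (0, 1))
(2, 3, R3, (0, 1))
(3, 0, R3, (0, 1))
(3, 1, R3, (0, 1))
(3, 2, R7, (1,))
(4, 0, R8, (0, 1))
(5, 0, R2, (0, 1))
(5, 0, R7, (1,))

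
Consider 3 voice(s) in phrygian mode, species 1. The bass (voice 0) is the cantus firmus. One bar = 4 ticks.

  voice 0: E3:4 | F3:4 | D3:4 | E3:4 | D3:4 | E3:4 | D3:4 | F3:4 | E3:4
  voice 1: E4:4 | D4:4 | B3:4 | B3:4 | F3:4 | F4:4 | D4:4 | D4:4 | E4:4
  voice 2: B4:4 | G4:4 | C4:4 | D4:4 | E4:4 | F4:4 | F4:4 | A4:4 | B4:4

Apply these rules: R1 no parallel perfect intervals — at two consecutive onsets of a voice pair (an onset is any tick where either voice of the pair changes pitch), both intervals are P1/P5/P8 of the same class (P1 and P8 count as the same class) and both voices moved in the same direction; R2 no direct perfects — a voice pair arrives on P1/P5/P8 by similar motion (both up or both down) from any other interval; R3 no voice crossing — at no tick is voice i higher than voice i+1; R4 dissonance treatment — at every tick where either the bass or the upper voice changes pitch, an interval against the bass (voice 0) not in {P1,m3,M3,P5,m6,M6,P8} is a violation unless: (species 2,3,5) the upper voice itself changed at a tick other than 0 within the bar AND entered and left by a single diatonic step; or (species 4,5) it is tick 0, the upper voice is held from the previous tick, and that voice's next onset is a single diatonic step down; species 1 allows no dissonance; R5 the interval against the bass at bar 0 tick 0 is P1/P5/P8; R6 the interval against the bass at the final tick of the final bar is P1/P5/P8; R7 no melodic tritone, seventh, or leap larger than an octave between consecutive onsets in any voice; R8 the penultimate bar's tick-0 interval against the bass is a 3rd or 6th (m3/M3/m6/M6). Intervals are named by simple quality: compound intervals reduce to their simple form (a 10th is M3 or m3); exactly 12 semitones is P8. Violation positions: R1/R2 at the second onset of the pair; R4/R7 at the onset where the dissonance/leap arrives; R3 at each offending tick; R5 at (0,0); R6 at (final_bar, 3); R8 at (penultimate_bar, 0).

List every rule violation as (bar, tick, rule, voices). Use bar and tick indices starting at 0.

bar 0: v0=E3 v1=E4 v2=B4 downbeat P5
bar 1: v0=F3 v1=D4 v2=G4 downbeat M2
bar 2: v0=D3 v1=B3 v2=C4 downbeat m7
bar 3: v0=E3 v1=B3 v2=D4 downbeat m7
bar 4: v0=D3 v1=F3 v2=E4 downbeat M2
bar 5: v0=E3 v1=F4 v2=F4 downbeat m2
bar 6: v0=D3 v1=D4 v2=F4 downbeat m3
bar 7: v0=F3 v1=D4 v2=A4 downbeat M3
bar 8: v0=E3 v1=E4 v2=B4 downbeat P5
  -> R4 @ bar 1 tick 0 v(0, 2): F3/G4 M2 untreated
  -> R4 @ bar 2 tick 0 v(0, 2): D3/C4 m7 untreated
  -> R4 @ bar 3 tick 0 v(0, 2): E3/D4 m7 untreated
  -> R4 @ bar 4 tick 0 v(0, 2): D3/E4 M2 untreated
  -> R7 @ bar 4 tick 0 v(1,): B3->F3 leap 6st
  -> R2 @ bar 5 tick 0 v(1, 2): F3/E4 M7 -> F4/F4 P1 similar
  -> R4 @ bar 5 tick 0 v(0, 1): E3/F4 m2 untreated
  -> R4 @ bar 5 tick 0 v(0, 2): E3/F4 m2 untreated
  -> R2 @ bar 6 tick 0 v(0, 1): E3/F4 m2 -> D3/D4 P8 similar
  -> R1 @ bar 8 tick 0 v(1, 2): D4/A4 P5 -> E4/B4 P5 similar

(1, 0, R4, (0, 2))
(2, 0, R4, (0, 2))
(3, 0, R4, (0, 2))
(4, 0, R4, (0, 2))
(4, 0, R7, (1,))
(5, 0, R2, (1, 2))
(5, 0, R4, (0, 1))
(5, 0, R4, (0, 2))
(6, 0, R2, (0, 1))
(8, 0, R1, (1, 2))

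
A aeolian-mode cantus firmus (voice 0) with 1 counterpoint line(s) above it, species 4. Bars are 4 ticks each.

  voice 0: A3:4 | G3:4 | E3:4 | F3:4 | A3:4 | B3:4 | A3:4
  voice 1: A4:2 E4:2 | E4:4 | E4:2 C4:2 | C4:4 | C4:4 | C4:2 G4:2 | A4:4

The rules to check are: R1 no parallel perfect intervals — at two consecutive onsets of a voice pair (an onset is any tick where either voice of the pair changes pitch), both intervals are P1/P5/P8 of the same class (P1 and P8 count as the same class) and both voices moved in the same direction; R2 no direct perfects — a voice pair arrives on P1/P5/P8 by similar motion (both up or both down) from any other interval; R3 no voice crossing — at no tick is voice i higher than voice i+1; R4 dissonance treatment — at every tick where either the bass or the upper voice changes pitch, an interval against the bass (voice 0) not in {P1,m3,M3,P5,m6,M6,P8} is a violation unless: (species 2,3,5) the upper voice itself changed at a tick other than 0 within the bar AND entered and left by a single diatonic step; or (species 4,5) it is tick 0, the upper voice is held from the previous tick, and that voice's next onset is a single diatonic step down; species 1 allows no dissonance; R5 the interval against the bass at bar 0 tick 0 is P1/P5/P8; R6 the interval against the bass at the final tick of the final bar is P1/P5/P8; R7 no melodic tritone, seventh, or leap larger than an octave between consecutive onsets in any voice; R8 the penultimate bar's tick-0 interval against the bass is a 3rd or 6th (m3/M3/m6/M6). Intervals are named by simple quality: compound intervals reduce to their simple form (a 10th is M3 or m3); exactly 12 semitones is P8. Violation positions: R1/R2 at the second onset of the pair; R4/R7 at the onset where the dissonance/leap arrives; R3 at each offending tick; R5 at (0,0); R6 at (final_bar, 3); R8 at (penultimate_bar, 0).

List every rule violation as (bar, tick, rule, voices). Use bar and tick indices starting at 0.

(5, 0, R4, (0, 1))
(5, 0, R8, (0, 1))

bar 0: v0=A3 v1=A4 downbeat P8
bar 1: v0=G3 v1=E4 downbeat M6
bar 2: v0=E3 v1=E4 downbeat P8
bar 3: v0=F3 v1=C4 downbeat P5
bar 4: v0=A3 v1=C4 downbeat m3
bar 5: v0=B3 v1=C4 downbeat m2
bar 6: v0=A3 v1=A4 downbeat P8
  -> R4 @ bar 5 tick 0 v(0, 1): B3/C4 m2 untreated
  -> R8 @ bar 5 tick 0 v(0, 1): penult m2 not 3rd/6th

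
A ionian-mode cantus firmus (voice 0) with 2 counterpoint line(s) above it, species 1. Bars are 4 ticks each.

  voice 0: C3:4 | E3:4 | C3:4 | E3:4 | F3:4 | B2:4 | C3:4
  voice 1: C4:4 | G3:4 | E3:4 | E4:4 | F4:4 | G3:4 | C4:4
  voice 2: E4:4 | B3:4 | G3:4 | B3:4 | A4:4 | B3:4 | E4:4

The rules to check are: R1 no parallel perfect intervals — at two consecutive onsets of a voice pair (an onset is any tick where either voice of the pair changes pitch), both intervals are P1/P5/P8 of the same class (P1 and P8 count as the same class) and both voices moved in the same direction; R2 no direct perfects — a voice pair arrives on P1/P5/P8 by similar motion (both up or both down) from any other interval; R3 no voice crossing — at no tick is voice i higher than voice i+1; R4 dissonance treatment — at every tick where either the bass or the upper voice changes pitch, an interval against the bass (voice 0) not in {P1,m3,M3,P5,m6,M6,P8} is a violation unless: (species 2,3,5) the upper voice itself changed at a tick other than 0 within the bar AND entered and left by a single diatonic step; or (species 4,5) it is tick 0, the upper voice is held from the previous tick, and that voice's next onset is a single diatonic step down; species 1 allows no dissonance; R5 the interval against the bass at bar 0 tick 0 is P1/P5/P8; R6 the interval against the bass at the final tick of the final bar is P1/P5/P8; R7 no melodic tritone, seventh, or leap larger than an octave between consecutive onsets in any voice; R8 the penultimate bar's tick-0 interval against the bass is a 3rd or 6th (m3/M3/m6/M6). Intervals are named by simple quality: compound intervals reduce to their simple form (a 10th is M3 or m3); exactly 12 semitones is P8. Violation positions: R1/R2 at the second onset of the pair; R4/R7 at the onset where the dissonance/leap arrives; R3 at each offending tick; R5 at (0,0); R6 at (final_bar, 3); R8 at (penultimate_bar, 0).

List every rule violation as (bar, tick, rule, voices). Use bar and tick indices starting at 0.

(0, 0, R5, (0, 2))
(2, 0, R1, (0, 2))
(3, 0, R1, (0, 2))
(3, 0, R2, (0, 1))
(3, 0, R3, (1, 2))
(3, 1, R3, (1, 2))
(3, 2, R3, (1, 2))
(3, 3, R3, (1, 2))
(4, 0, R1, (0, 1))
(4, 0, R7, (2,))
(5, 0, R2, (0, 2))
(5, 0, R7, (0,))
(5, 0, R7, (1,))
(5, 0, R7, (2,))
(5, 0, R8, (0, 2))
(6, 0, R2, (0, 1))
(6, 3, R6, (0, 2))

bar 0: v0=C3 v1=C4 v2=E4 downbeat M3
bar 1: v0=E3 v1=G3 v2=B3 downbeat P5
bar 2: v0=C3 v1=E3 v2=G3 downbeat P5
bar 3: v0=E3 v1=E4 v2=B3 downbeat P5
bar 4: v0=F3 v1=F4 v2=A4 downbeat M3
bar 5: v0=B2 v1=G3 v2=B3 downbeat P8
bar 6: v0=C3 v1=C4 v2=E4 downbeat M3
  -> R5 @ bar 0 tick 0 v(0, 2): opens on M3
  -> R1 @ bar 2 tick 0 v(0, 2): E3/B3 P5 -> C3/G3 P5 similar
  -> R1 @ bar 3 tick 0 v(0, 2): C3/G3 P5 -> E3/B3 P5 similar
  -> R2 @ bar 3 tick 0 v(0, 1): C3/E3 M3 -> E3/E4 P8 similar
  -> R3 @ bar 3 tick 0 v(1, 2): E4 above B3
  -> R3 @ bar 3 tick 1 v(1, 2): E4 above B3
  -> R3 @ bar 3 tick 2 v(1, 2): E4 above B3
  -> R3 @ bar 3 tick 3 v(1, 2): E4 above B3
  -> R1 @ bar 4 tick 0 v(0, 1): E3/E4 P8 -> F3/F4 P8 similar
  -> R7 @ bar 4 tick 0 v(2,): B3->A4 leap 10st
  -> R2 @ bar 5 tick 0 v(0, 2): F3/A4 M3 -> B2/B3 P8 similar
  -> R7 @ bar 5 tick 0 v(0,): F3->B2 leap 6st
  -> R7 @ bar 5 tick 0 v(1,): F4->G3 leap 10st
  -> R7 @ bar 5 tick 0 v(2,): A4->B3 leap 10st
  -> R8 @ bar 5 tick 0 v(0, 2): penult P8 not 3rd/6th
  -> R2 @ bar 6 tick 0 v(0, 1): B2/G3 m6 -> C3/C4 P8 similar
  -> R6 @ bar 6 tick 3 v(0, 2): closes on M3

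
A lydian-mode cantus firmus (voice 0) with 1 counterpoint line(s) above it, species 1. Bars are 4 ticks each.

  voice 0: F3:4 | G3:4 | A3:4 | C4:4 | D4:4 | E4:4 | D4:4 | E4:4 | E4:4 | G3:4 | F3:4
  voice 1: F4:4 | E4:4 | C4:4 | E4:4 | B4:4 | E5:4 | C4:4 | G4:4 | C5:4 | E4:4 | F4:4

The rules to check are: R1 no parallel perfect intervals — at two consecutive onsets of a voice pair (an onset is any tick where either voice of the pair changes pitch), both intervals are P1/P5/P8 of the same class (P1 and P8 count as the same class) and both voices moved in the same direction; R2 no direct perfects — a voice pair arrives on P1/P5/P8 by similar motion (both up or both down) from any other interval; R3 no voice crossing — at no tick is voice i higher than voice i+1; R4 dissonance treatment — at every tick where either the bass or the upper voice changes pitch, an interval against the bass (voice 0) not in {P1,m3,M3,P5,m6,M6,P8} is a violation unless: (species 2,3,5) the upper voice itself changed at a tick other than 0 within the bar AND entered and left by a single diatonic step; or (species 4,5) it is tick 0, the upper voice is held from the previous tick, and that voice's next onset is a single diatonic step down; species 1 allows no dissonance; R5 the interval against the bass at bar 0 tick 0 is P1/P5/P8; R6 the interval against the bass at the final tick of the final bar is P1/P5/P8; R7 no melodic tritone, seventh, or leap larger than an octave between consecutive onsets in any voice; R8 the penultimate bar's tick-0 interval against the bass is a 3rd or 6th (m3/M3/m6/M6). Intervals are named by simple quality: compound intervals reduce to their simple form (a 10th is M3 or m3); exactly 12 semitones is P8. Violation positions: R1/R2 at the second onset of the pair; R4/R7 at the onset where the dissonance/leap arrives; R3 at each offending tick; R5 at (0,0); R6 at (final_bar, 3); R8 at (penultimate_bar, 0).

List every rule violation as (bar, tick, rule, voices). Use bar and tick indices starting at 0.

bar 0: v0=F3 v1=F4 downbeat P8
bar 1: v0=G3 v1=E4 downbeat M6
bar 2: v0=A3 v1=C4 downbeat m3
bar 3: v0=C4 v1=E4 downbeat M3
bar 4: v0=D4 v1=B4 downbeat M6
bar 5: v0=E4 v1=E5 downbeat P8
bar 6: v0=D4 v1=C4 downbeat M2
bar 7: v0=E4 v1=G4 downbeat m3
bar 8: v0=E4 v1=C5 downbeat m6
bar 9: v0=G3 v1=E4 downbeat M6
bar 10: v0=F3 v1=F4 downbeat P8
  -> R2 @ bar 5 tick 0 v(0, 1): D4/B4 M6 -> E4/E5 P8 similar
  -> R3 @ bar 6 tick 0 v(0, 1): D4 above C4
  -> R4 @ bar 6 tick 0 v(0, 1): D4/C4 M2 untreated
  -> R7 @ bar 6 tick 0 v(1,): E5->C4 leap 16st
  -> R3 @ bar 6 tick 1 v(0, 1): D4 above C4
  -> R3 @ bar 6 tick 2 v(0, 1): D4 above C4
  -> R3 @ bar 6 tick 3 v(0, 1): D4 above C4

(5, 0, R2, (0, 1))
(6, 0, R3, (0, 1))
(6, 0, R4, (0, 1))
(6, 0, R7, (1,))
(6, 1, R3, (0, 1))
(6, 2, R3, (0, 1))
(6, 3, R3, (0, 1))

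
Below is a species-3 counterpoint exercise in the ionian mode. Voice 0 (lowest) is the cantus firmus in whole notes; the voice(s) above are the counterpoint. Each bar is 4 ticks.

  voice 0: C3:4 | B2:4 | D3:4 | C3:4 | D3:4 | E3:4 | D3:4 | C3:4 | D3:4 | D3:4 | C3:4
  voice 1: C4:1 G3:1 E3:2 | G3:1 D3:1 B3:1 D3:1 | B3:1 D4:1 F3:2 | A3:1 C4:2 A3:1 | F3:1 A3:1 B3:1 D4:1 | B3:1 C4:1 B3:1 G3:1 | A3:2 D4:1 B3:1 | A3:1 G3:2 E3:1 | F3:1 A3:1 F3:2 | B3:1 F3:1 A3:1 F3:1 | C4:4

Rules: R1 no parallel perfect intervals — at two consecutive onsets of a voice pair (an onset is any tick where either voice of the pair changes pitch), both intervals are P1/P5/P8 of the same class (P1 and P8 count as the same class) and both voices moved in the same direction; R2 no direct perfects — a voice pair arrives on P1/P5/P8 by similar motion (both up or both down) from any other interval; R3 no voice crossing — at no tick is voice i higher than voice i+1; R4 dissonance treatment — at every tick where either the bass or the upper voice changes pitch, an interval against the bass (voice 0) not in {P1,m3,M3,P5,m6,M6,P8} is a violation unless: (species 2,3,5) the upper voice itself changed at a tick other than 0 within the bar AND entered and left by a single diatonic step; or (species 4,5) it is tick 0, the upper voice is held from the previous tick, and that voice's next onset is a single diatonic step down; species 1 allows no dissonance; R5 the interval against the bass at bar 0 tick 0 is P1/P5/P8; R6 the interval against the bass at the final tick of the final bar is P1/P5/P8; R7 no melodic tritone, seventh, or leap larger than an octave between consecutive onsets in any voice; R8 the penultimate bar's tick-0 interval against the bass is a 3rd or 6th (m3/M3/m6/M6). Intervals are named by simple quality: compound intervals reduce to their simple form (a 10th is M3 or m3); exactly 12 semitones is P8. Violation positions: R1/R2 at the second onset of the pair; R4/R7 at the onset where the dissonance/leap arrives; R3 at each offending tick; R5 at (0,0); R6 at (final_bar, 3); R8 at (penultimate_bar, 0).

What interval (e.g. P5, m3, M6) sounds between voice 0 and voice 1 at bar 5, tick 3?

m3

voice 0=E3 voice 1=G3 -> m3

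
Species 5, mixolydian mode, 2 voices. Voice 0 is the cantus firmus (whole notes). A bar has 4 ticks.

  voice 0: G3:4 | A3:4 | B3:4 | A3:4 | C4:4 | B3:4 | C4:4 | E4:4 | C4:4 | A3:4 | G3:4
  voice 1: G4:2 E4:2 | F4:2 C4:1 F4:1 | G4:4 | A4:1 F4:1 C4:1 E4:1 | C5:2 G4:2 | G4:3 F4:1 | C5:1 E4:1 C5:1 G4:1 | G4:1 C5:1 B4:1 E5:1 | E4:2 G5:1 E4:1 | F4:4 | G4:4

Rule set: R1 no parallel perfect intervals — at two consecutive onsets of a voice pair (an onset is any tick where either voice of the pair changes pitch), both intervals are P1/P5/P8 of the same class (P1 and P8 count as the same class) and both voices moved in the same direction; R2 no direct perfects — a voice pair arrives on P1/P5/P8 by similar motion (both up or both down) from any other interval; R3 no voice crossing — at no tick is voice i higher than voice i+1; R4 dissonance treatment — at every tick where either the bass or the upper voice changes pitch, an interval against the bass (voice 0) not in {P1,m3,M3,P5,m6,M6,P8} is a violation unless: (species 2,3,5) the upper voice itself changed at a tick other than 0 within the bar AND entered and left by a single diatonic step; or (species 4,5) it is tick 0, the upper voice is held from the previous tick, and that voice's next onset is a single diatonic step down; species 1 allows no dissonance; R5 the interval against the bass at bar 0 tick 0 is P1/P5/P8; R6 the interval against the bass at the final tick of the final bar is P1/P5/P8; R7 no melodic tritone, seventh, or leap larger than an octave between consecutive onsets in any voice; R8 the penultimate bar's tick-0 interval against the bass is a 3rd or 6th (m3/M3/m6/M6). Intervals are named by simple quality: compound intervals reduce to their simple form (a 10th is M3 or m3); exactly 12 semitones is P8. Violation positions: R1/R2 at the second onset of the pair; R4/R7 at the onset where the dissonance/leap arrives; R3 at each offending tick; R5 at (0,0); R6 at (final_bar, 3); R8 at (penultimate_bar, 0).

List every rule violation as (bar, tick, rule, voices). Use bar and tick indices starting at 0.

bar 0: v0=G3 v1=G4 downbeat P8
bar 1: v0=A3 v1=F4 downbeat m6
bar 2: v0=B3 v1=G4 downbeat m6
bar 3: v0=A3 v1=A4 downbeat P8
bar 4: v0=C4 v1=C5 downbeat P8
bar 5: v0=B3 v1=G4 downbeat m6
bar 6: v0=C4 v1=C5 downbeat P8
bar 7: v0=E4 v1=G4 downbeat m3
bar 8: v0=C4 v1=E4 downbeat M3
bar 9: v0=A3 v1=F4 downbeat m6
bar 10: v0=G3 v1=G4 downbeat P8
  -> R2 @ bar 4 tick 0 v(0, 1): A3/E4 P5 -> C4/C5 P8 similar
  -> R4 @ bar 5 tick 3 v(0, 1): B3/F4 TT untreated
  -> R2 @ bar 6 tick 0 v(0, 1): B3/F4 TT -> C4/C5 P8 similar
  -> R7 @ bar 8 tick 2 v(1,): E4->G5 leap 15st
  -> R7 @ bar 8 tick 3 v(1,): G5->E4 leap 15st

(4, 0, R2, (0, 1))
(5, 3, R4, (0, 1))
(6, 0, R2, (0, 1))
(8, 2, R7, (1,))
(8, 3, R7, (1,))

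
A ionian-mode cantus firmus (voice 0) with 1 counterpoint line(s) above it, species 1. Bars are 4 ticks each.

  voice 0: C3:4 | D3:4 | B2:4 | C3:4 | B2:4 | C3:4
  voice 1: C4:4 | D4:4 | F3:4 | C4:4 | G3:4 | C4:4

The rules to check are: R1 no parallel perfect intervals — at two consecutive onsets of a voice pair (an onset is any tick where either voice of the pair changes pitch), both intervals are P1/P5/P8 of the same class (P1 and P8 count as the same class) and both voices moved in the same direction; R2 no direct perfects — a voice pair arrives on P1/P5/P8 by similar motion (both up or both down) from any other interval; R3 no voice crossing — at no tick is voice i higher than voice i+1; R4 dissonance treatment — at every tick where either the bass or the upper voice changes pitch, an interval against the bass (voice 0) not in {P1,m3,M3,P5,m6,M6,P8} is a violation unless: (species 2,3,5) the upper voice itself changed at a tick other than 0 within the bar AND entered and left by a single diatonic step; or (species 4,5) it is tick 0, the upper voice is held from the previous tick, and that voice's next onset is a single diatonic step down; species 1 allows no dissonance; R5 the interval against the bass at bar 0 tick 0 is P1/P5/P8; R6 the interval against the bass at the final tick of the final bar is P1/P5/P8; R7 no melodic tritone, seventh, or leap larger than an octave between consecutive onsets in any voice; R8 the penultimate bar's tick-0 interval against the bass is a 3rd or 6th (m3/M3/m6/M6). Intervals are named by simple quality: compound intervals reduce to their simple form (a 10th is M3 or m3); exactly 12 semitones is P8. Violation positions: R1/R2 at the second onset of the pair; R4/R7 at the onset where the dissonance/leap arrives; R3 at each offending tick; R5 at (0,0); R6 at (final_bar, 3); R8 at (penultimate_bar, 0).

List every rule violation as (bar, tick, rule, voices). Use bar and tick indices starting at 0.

bar 0: v0=C3 v1=C4 downbeat P8
bar 1: v0=D3 v1=D4 downbeat P8
bar 2: v0=B2 v1=F3 downbeat TT
bar 3: v0=C3 v1=C4 downbeat P8
bar 4: v0=B2 v1=G3 downbeat m6
bar 5: v0=C3 v1=C4 downbeat P8
  -> R1 @ bar 1 tick 0 v(0, 1): C3/C4 P8 -> D3/D4 P8 similar
  -> R4 @ bar 2 tick 0 v(0, 1): B2/F3 TT untreated
  -> R2 @ bar 3 tick 0 v(0, 1): B2/F3 TT -> C3/C4 P8 similar
  -> R2 @ bar 5 tick 0 v(0, 1): B2/G3 m6 -> C3/C4 P8 similar

(1, 0, R1, (0, 1))
(2, 0, R4, (0, 1))
(3, 0, R2, (0, 1))
(5, 0, R2, (0, 1))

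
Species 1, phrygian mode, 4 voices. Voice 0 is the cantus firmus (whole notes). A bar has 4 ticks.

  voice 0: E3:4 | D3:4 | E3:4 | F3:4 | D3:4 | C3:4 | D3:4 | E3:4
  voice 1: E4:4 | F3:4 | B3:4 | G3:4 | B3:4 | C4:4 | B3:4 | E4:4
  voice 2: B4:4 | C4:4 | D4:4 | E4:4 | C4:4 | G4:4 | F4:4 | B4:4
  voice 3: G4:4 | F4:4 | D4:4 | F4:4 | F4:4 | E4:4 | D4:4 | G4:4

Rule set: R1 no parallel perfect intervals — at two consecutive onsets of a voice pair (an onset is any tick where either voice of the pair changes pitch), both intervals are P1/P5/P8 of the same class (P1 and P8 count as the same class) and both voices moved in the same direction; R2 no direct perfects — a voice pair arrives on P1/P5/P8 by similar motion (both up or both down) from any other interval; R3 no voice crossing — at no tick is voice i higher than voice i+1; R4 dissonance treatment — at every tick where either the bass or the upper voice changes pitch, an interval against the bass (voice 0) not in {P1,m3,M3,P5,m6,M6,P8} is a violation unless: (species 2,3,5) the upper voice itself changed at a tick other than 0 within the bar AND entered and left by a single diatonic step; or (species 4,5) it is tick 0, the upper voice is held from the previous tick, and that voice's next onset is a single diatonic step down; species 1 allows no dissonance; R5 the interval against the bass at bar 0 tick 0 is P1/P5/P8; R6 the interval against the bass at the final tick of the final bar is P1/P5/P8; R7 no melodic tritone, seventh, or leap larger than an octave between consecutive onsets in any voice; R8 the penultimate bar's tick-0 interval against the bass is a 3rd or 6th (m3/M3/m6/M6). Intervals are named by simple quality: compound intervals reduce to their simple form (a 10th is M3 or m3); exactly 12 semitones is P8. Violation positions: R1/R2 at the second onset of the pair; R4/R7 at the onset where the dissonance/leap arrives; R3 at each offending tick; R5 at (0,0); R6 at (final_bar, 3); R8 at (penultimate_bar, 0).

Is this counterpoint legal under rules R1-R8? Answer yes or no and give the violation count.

No (37 violations)

bar 0: v0=E3 v1=E4 v2=B4 v3=G4 (m3)
bar 1: v0=D3 v1=F3 v2=C4 v3=F4 (m3)
bar 2: v0=E3 v1=B3 v2=D4 v3=D4 (m7)
bar 3: v0=F3 v1=G3 v2=E4 v3=F4 (P8)
bar 4: v0=D3 v1=B3 v2=C4 v3=F4 (m3)
bar 5: v0=C3 v1=C4 v2=G4 v3=E4 (M3)
bar 6: v0=D3 v1=B3 v2=F4 v3=D4 (P8)
bar 7: v0=E3 v1=E4 v2=B4 v3=G4 (m3)
  R3 @ bar0.0: B4 above G4
  R5 @ bar0.0: opens on m3
  R3 @ bar0.1: B4 above G4
  R3 @ bar0.2: B4 above G4
  R3 @ bar0.3: B4 above G4
  R1 @ bar1.0: E4/B4 P5 -> F3/C4 P5 similar
  R2 @ bar1.0: E4/G4 m3 -> F3/F4 P8 similar
  R4 @ bar1.0: D3/C4 m7 untreated
  R7 @ bar1.0: E4->F3 leap 11st
  R7 @ bar1.0: B4->C4 leap 11st
  R2 @ bar2.0: D3/F3 m3 -> E3/B3 P5 similar
  R4 @ bar2.0: E3/D4 m7 untreated
  R4 @ bar2.0: E3/D4 m7 untreated
  R7 @ bar2.0: F3->B3 leap 6st
  R2 @ bar3.0: E3/D4 m7 -> F3/F4 P8 similar
  R4 @ bar3.0: F3/G3 M2 untreated
  R4 @ bar3.0: F3/E4 M7 untreated
  R4 @ bar4.0: D3/C4 m7 untreated
  R2 @ bar5.0: B3/C4 m2 -> C4/G4 P5 similar
  R3 @ bar5.0: G4 above E4
  R3 @ bar5.1: G4 above E4
  R3 @ bar5.2: G4 above E4
  R3 @ bar5.3: G4 above E4
  R3 @ bar6.0: F4 above D4
  R8 @ bar6.0: penult P8 not 3rd/6th
  R3 @ bar6.1: F4 above D4
  R3 @ bar6.2: F4 above D4
  R3 @ bar6.3: F4 above D4
  R2 @ bar7.0: D3/B3 M6 -> E3/E4 P8 similar
  R2 @ bar7.0: D3/F4 m3 -> E3/B4 P5 similar
  R2 @ bar7.0: B3/F4 TT -> E4/B4 P5 similar
  R3 @ bar7.0: B4 above G4
  R7 @ bar7.0: F4->B4 leap 6st
  R3 @ bar7.1: B4 above G4
  R3 @ bar7.2: B4 above G4
  R3 @ bar7.3: B4 above G4
  R6 @ bar7.3: closes on m3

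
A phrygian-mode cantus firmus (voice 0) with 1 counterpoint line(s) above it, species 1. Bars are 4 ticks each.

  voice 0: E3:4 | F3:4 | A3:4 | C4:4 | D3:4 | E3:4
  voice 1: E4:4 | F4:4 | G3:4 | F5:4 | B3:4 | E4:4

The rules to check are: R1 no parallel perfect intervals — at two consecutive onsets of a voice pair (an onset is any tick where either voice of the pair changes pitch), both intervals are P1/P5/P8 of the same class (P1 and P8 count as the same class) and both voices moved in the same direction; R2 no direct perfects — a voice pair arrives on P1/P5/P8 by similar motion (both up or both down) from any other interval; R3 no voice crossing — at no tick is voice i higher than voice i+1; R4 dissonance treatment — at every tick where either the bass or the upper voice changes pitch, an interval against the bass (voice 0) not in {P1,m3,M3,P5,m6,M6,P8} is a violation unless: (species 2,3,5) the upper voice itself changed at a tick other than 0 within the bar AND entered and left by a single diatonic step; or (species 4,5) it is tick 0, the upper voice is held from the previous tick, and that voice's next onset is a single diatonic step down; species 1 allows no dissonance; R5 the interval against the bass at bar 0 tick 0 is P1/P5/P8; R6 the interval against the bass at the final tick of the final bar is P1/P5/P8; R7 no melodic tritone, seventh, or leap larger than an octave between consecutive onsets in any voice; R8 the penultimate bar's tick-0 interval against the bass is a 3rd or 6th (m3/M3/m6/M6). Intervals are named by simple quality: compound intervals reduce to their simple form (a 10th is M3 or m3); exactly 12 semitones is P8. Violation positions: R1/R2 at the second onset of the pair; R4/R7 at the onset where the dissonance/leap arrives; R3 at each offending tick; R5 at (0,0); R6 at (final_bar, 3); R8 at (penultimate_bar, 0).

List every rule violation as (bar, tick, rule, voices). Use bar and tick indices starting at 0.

bar 0: v0=E3 v1=E4 downbeat P8
bar 1: v0=F3 v1=F4 downbeat P8
bar 2: v0=A3 v1=G3 downbeat M2
bar 3: v0=C4 v1=F5 downbeat P4
bar 4: v0=D3 v1=B3 downbeat M6
bar 5: v0=E3 v1=E4 downbeat P8
  -> R1 @ bar 1 tick 0 v(0, 1): E3/E4 P8 -> F3/F4 P8 similar
  -> R3 @ bar 2 tick 0 v(0, 1): A3 above G3
  -> R4 @ bar 2 tick 0 v(0, 1): A3/G3 M2 untreated
  -> R7 @ bar 2 tick 0 v(1,): F4->G3 leap 10st
  -> R3 @ bar 2 tick 1 v(0, 1): A3 above G3
  -> R3 @ bar 2 tick 2 v(0, 1): A3 above G3
  -> R3 @ bar 2 tick 3 v(0, 1): A3 above G3
  -> R4 @ bar 3 tick 0 v(0, 1): C4/F5 P4 untreated
  -> R7 @ bar 3 tick 0 v(1,): G3->F5 leap 22st
  -> R7 @ bar 4 tick 0 v(0,): C4->D3 leap 10st
  -> R7 @ bar 4 tick 0 v(1,): F5->B3 leap 18st
  -> R2 @ bar 5 tick 0 v(0, 1): D3/B3 M6 -> E3/E4 P8 similar

(1, 0, R1, (0, 1))
(2, 0, R3, (0, 1))
(2, 0, R4, (0, 1))
(2, 0, R7, (1,))
(2, 1, R3, (0, 1))
(2, 2, R3, (0, 1))
(2, 3, R3, (0, 1))
(3, 0, R4, (0, 1))
(3, 0, R7, (1,))
(4, 0, R7, (0,))
(4, 0, R7, (1,))
(5, 0, R2, (0, 1))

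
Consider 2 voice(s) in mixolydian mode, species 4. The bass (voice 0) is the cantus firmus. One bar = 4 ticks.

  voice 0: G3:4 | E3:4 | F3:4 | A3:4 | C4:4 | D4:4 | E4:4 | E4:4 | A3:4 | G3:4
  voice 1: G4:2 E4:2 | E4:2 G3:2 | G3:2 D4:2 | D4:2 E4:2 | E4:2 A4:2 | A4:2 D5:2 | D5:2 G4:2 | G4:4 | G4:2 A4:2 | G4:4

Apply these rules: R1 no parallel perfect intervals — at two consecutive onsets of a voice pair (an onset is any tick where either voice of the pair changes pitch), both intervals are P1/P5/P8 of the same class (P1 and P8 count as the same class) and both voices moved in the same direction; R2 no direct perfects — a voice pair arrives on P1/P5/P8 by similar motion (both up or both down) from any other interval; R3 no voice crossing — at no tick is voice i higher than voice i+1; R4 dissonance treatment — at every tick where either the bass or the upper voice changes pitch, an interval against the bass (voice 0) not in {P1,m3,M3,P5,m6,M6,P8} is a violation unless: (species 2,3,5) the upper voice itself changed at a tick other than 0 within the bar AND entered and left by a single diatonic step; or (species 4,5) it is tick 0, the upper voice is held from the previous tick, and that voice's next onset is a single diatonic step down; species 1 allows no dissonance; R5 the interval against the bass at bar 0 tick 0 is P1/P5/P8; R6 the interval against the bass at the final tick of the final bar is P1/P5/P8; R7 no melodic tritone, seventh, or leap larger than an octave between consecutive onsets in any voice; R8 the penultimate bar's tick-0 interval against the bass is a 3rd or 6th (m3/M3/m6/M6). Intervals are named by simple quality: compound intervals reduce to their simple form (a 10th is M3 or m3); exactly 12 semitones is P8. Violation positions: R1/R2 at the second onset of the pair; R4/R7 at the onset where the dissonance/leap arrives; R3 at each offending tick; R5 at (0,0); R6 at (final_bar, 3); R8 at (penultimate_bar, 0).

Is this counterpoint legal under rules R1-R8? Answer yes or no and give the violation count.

bar 0: v0=G3 v1=G4 (P8)
bar 1: v0=E3 v1=E4 (P8)
bar 2: v0=F3 v1=G3 (M2)
bar 3: v0=A3 v1=D4 (P4)
bar 4: v0=C4 v1=E4 (M3)
bar 5: v0=D4 v1=A4 (P5)
bar 6: v0=E4 v1=D5 (m7)
bar 7: v0=E4 v1=G4 (m3)
bar 8: v0=A3 v1=G4 (m7)
bar 9: v0=G3 v1=G4 (P8)
  R4 @ bar2.0: F3/G3 M2 untreated
  R4 @ bar3.0: A3/D4 P4 untreated
  R4 @ bar6.0: E4/D5 m7 untreated
  R4 @ bar8.0: A3/G4 m7 untreated
  R8 @ bar8.0: penult m7 not 3rd/6th
  R1 @ bar9.0: A3/A4 P8 -> G3/G4 P8 similar

No (6 violations)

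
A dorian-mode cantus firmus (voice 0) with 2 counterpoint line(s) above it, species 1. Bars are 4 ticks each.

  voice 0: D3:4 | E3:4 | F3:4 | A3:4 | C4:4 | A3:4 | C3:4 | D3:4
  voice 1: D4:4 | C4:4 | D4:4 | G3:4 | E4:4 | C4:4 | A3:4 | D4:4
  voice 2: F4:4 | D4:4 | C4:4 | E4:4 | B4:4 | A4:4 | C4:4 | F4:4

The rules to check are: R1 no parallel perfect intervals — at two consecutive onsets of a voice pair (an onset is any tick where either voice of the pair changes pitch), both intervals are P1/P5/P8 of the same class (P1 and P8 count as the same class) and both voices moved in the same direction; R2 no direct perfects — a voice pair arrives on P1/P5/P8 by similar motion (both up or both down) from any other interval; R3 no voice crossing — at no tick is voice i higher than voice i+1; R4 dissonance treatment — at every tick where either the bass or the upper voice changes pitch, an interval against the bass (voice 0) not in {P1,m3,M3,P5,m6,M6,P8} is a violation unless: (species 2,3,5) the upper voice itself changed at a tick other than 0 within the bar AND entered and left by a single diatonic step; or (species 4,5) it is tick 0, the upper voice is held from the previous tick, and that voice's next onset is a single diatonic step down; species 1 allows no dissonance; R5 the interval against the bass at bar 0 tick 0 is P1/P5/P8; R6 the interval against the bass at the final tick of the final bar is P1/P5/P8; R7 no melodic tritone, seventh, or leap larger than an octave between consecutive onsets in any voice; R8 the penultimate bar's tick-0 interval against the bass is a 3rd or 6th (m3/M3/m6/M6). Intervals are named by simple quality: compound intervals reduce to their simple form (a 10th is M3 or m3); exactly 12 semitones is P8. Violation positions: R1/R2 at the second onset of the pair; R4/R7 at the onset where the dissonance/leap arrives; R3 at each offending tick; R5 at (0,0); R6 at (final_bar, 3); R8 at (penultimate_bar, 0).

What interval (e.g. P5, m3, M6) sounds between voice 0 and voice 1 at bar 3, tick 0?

voice 0=A3 voice 1=G3 -> M2

M2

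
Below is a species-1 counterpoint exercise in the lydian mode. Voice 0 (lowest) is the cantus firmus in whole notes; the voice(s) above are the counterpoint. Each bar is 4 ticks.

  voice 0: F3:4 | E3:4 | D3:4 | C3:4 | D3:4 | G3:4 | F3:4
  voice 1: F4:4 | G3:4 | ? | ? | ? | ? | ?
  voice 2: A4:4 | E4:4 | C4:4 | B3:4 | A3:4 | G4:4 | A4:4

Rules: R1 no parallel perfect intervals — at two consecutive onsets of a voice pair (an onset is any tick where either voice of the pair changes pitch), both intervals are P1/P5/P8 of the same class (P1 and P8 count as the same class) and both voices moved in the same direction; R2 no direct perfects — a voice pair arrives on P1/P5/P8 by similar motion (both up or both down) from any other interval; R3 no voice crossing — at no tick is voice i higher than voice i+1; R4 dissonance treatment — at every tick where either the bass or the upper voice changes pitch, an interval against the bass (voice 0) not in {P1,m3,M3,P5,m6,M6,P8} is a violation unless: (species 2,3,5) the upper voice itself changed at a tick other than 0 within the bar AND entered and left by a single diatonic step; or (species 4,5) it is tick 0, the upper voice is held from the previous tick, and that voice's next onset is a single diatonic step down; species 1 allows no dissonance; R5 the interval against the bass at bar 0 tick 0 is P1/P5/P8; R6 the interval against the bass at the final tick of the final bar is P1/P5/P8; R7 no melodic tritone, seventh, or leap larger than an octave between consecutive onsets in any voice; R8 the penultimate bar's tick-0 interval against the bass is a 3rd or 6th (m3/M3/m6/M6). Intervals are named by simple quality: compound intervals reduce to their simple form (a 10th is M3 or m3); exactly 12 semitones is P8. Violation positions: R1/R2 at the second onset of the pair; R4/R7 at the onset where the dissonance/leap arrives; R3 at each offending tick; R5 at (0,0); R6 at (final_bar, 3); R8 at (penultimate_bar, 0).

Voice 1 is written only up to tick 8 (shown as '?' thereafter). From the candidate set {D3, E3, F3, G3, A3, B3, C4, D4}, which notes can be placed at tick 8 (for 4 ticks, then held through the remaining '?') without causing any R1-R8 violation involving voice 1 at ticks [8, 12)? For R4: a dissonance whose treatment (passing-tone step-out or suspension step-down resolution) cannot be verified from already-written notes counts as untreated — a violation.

{A3, B3}

D3: violates R2
E3: violates R4
F3: violates R2
G3: violates R4
A3: legal
B3: legal
C4: violates R4
D4: violates R3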